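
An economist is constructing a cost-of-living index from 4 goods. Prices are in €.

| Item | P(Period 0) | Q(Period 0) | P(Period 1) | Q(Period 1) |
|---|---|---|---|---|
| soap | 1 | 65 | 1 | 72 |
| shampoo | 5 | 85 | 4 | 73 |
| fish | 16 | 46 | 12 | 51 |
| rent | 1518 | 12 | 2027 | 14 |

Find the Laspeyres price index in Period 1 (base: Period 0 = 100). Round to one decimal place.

Laspeyres price index uses base-period quantities as weights.
ΣP(Period 1)·Q(Period 0) = 1×65 + 4×85 + 12×46 + 2027×12 = 65 + 340 + 552 + 24324 = 25281
ΣP(Period 0)·Q(Period 0) = 1×65 + 5×85 + 16×46 + 1518×12 = 65 + 425 + 736 + 18216 = 19442
Index = 25281 / 19442 × 100 = 130.0329

130.0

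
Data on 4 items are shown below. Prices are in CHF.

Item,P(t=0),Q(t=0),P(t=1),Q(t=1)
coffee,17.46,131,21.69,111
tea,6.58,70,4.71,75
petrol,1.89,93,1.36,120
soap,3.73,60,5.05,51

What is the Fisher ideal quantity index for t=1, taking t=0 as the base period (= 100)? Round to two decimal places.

Laspeyres component (base-period weights):
ΣP(t=0)Q(t=1) = 17.46×111 + 6.58×75 + 1.89×120 + 3.73×51 = 1938.06 + 493.5 + 226.8 + 190.23 = 2848.59
ΣP(t=0)Q(t=0) = 17.46×131 + 6.58×70 + 1.89×93 + 3.73×60 = 2287.26 + 460.6 + 175.77 + 223.8 = 3147.43
L = 2848.59 / 3147.43 × 100 = 90.5053
Paasche component (current-period weights):
ΣP(t=1)Q(t=1) = 21.69×111 + 4.71×75 + 1.36×120 + 5.05×51 = 2407.59 + 353.25 + 163.2 + 257.55 = 3181.59
ΣP(t=1)Q(t=0) = 21.69×131 + 4.71×70 + 1.36×93 + 5.05×60 = 2841.39 + 329.7 + 126.48 + 303 = 3600.57
P = 3181.59 / 3600.57 × 100 = 88.3635
Fisher = √(L × P) = √(90.5053 × 88.3635) = 89.4280

89.43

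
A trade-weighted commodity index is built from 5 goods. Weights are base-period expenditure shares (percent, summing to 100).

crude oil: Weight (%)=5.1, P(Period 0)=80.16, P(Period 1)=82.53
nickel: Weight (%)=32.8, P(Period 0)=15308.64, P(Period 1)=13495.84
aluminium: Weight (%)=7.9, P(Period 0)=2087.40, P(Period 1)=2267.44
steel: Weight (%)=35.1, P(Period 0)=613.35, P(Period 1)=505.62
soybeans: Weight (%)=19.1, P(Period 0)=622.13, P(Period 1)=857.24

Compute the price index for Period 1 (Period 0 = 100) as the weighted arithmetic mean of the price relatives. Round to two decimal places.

98.00

crude oil: 5.1 × (82.53/80.16) = 5.1 × 1.029566 = 5.2508
nickel: 32.8 × (13495.84/15308.64) = 32.8 × 0.881583 = 28.9159
aluminium: 7.9 × (2267.44/2087.40) = 7.9 × 1.086251 = 8.5814
steel: 35.1 × (505.62/613.35) = 35.1 × 0.824358 = 28.9350
soybeans: 19.1 × (857.24/622.13) = 19.1 × 1.377911 = 26.3181
Index = Σ wᵢ·(p₁ᵢ/p₀ᵢ) = 5.2508 + 28.9159 + 8.5814 + 28.9350 + 26.3181 = 98.0012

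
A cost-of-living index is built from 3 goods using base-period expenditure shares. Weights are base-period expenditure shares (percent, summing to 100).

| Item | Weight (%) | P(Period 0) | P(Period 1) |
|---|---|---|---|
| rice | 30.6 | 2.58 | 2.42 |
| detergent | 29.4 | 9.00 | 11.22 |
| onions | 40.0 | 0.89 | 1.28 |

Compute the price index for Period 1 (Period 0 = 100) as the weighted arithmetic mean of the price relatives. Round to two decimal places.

122.88

rice: 30.6 × (2.42/2.58) = 30.6 × 0.937984 = 28.7023
detergent: 29.4 × (11.22/9.00) = 29.4 × 1.246667 = 36.6520
onions: 40.0 × (1.28/0.89) = 40.0 × 1.438202 = 57.5281
Index = Σ wᵢ·(p₁ᵢ/p₀ᵢ) = 28.7023 + 36.6520 + 57.5281 = 122.8824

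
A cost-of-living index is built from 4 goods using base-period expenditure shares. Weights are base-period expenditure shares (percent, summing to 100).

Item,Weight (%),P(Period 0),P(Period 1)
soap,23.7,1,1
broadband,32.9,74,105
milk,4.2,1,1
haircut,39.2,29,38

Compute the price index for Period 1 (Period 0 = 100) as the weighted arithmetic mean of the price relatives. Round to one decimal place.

soap: 23.7 × (1/1) = 23.7 × 1.000000 = 23.7000
broadband: 32.9 × (105/74) = 32.9 × 1.418919 = 46.6824
milk: 4.2 × (1/1) = 4.2 × 1.000000 = 4.2000
haircut: 39.2 × (38/29) = 39.2 × 1.310345 = 51.3655
Index = Σ wᵢ·(p₁ᵢ/p₀ᵢ) = 23.7000 + 46.6824 + 4.2000 + 51.3655 = 125.9479

125.9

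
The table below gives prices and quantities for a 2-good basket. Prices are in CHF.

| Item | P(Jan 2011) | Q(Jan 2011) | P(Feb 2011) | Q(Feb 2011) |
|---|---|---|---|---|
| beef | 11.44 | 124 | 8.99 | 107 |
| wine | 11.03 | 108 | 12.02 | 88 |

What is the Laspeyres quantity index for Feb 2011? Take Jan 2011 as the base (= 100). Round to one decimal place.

Laspeyres quantity index uses base-period prices as weights.
ΣP(Jan 2011)·Q(Feb 2011) = 11.44×107 + 11.03×88 = 1224.08 + 970.64 = 2194.72
ΣP(Jan 2011)·Q(Jan 2011) = 11.44×124 + 11.03×108 = 1418.56 + 1191.24 = 2609.8
Index = 2194.72 / 2609.8 × 100 = 84.0953

84.1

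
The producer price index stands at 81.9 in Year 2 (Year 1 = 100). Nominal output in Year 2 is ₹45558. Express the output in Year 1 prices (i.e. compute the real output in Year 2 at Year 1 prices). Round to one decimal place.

55626.4

Real = Nominal ÷ (Index/100) = 45558 ÷ (81.9/100)
     = 45558 ÷ 0.819 = 55626.3736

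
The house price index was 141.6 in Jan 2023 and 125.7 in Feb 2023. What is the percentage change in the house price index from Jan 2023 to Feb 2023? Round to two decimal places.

-11.23%

Change = (125.7 − 141.6) / 141.6 × 100
       = -15.9 / 141.6 × 100 = -11.2288%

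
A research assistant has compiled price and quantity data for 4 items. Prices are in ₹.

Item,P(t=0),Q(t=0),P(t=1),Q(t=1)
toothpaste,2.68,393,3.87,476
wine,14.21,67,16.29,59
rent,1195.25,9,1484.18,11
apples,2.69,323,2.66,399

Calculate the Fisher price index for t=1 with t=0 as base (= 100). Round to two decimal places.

Laspeyres component (base-period weights):
ΣP(t=1)Q(t=0) = 3.87×393 + 16.29×67 + 1484.18×9 + 2.66×323 = 1520.91 + 1091.43 + 13357.62 + 859.18 = 16829.14
ΣP(t=0)Q(t=0) = 2.68×393 + 14.21×67 + 1195.25×9 + 2.69×323 = 1053.24 + 952.07 + 10757.25 + 868.87 = 13631.43
L = 16829.14 / 13631.43 × 100 = 123.4584
Paasche component (current-period weights):
ΣP(t=1)Q(t=1) = 3.87×476 + 16.29×59 + 1484.18×11 + 2.66×399 = 1842.12 + 961.11 + 16325.98 + 1061.34 = 20190.55
ΣP(t=0)Q(t=1) = 2.68×476 + 14.21×59 + 1195.25×11 + 2.69×399 = 1275.68 + 838.39 + 13147.75 + 1073.31 = 16335.13
P = 20190.55 / 16335.13 × 100 = 123.6020
Fisher = √(L × P) = √(123.4584 × 123.6020) = 123.5302

123.53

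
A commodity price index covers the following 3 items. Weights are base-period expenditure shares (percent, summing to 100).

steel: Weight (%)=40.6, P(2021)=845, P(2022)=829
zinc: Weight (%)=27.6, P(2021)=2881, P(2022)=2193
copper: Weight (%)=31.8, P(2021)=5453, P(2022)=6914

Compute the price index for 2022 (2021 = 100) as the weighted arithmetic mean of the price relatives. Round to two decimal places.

101.16

steel: 40.6 × (829/845) = 40.6 × 0.981065 = 39.8312
zinc: 27.6 × (2193/2881) = 27.6 × 0.761194 = 21.0090
copper: 31.8 × (6914/5453) = 31.8 × 1.267926 = 40.3200
Index = Σ wᵢ·(p₁ᵢ/p₀ᵢ) = 39.8312 + 21.0090 + 40.3200 = 101.1602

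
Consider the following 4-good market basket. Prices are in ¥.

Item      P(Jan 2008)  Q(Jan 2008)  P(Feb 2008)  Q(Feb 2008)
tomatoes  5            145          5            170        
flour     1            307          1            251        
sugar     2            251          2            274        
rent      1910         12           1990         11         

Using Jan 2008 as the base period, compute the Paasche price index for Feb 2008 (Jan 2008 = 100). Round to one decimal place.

Paasche price index uses current-period quantities as weights.
ΣP(Feb 2008)·Q(Feb 2008) = 5×170 + 1×251 + 2×274 + 1990×11 = 850 + 251 + 548 + 21890 = 23539
ΣP(Jan 2008)·Q(Feb 2008) = 5×170 + 1×251 + 2×274 + 1910×11 = 850 + 251 + 548 + 21010 = 22659
Index = 23539 / 22659 × 100 = 103.8837

103.9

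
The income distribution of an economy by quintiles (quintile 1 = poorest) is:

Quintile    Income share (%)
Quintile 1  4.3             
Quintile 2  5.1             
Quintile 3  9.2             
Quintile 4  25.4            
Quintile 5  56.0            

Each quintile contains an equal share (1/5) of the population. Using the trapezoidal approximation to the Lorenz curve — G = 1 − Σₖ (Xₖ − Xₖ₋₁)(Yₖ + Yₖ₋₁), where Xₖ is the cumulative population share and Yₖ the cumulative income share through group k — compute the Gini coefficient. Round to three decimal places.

0.495

Cumulative income shares Yₖ: 0.0430, 0.0940, 0.1860, 0.4400, 1.0000
Σ (Xₖ−Xₖ₋₁)(Yₖ+Yₖ₋₁) = (1/5)(0.0430+0.0000) + (1/5)(0.0940+0.0430) + (1/5)(0.1860+0.0940) + (1/5)(0.4400+0.1860) + (1/5)(1.0000+0.4400)
  = 0.0086 + 0.0274 + 0.0560 + 0.1252 + 0.2880 = 0.5052
G = 1 − 0.5052 = 0.4948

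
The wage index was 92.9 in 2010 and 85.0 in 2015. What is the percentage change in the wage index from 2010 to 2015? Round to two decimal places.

Change = (85.0 − 92.9) / 92.9 × 100
       = -7.9 / 92.9 × 100 = -8.5038%

-8.50%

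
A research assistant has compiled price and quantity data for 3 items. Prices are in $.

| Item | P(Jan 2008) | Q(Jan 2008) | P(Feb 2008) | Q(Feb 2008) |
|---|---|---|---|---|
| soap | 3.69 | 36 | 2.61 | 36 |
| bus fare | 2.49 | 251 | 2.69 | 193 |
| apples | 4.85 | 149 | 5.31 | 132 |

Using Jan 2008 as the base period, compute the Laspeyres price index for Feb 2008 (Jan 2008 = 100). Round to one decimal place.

Laspeyres price index uses base-period quantities as weights.
ΣP(Feb 2008)·Q(Jan 2008) = 2.61×36 + 2.69×251 + 5.31×149 = 93.96 + 675.19 + 791.19 = 1560.34
ΣP(Jan 2008)·Q(Jan 2008) = 3.69×36 + 2.49×251 + 4.85×149 = 132.84 + 624.99 + 722.65 = 1480.48
Index = 1560.34 / 1480.48 × 100 = 105.3942

105.4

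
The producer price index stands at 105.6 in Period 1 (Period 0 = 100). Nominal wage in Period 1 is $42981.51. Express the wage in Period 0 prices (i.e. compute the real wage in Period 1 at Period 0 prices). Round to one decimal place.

40702.2

Real = Nominal ÷ (Index/100) = 42981.51 ÷ (105.6/100)
     = 42981.51 ÷ 1.056 = 40702.1875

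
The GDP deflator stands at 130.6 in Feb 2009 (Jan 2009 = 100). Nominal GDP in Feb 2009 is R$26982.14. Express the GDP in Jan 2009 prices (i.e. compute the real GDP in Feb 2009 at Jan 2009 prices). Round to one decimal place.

20660.1

Real = Nominal ÷ (Index/100) = 26982.14 ÷ (130.6/100)
     = 26982.14 ÷ 1.306 = 20660.1378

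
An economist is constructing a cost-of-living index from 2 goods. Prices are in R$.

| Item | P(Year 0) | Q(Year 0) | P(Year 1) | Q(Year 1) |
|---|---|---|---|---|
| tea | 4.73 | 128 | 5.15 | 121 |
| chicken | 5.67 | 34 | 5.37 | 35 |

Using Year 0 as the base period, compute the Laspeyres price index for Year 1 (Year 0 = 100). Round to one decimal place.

105.5

Laspeyres price index uses base-period quantities as weights.
ΣP(Year 1)·Q(Year 0) = 5.15×128 + 5.37×34 = 659.2 + 182.58 = 841.78
ΣP(Year 0)·Q(Year 0) = 4.73×128 + 5.67×34 = 605.44 + 192.78 = 798.22
Index = 841.78 / 798.22 × 100 = 105.4571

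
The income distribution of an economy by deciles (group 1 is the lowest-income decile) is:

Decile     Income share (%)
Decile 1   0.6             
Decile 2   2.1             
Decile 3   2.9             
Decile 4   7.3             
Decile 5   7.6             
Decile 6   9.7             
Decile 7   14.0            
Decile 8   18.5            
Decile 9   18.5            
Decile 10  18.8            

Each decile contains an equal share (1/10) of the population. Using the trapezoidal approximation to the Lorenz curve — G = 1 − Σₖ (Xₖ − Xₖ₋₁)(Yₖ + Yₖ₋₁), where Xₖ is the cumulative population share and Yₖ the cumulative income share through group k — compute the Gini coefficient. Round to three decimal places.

Cumulative income shares Yₖ: 0.0060, 0.0270, 0.0560, 0.1290, 0.2050, 0.3020, 0.4420, 0.6270, 0.8120, 1.0000
Σ (Xₖ−Xₖ₋₁)(Yₖ+Yₖ₋₁) = (1/10)(0.0060+0.0000) + (1/10)(0.0270+0.0060) + (1/10)(0.0560+0.0270) + (1/10)(0.1290+0.0560) + (1/10)(0.2050+0.1290) + (1/10)(0.3020+0.2050) + (1/10)(0.4420+0.3020) + (1/10)(0.6270+0.4420) + (1/10)(0.8120+0.6270) + (1/10)(1.0000+0.8120)
  = 0.0006 + 0.0033 + 0.0083 + 0.0185 + 0.0334 + 0.0507 + 0.0744 + 0.1069 + 0.1439 + 0.1812 = 0.6212
G = 1 − 0.6212 = 0.3788

0.379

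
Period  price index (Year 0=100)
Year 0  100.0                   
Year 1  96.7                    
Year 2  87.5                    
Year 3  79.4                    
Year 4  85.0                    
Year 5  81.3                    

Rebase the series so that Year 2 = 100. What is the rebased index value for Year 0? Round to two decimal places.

114.29

Rebased(Year 0) = 100.0 / 87.5 × 100 = 114.2857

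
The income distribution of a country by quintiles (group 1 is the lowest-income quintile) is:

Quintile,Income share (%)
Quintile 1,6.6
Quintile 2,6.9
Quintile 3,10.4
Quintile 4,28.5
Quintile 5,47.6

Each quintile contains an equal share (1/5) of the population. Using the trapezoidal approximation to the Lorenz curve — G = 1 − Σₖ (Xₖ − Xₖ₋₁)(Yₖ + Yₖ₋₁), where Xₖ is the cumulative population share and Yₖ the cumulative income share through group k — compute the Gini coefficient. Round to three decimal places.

Cumulative income shares Yₖ: 0.0660, 0.1350, 0.2390, 0.5240, 1.0000
Σ (Xₖ−Xₖ₋₁)(Yₖ+Yₖ₋₁) = (1/5)(0.0660+0.0000) + (1/5)(0.1350+0.0660) + (1/5)(0.2390+0.1350) + (1/5)(0.5240+0.2390) + (1/5)(1.0000+0.5240)
  = 0.0132 + 0.0402 + 0.0748 + 0.1526 + 0.3048 = 0.5856
G = 1 − 0.5856 = 0.4144

0.414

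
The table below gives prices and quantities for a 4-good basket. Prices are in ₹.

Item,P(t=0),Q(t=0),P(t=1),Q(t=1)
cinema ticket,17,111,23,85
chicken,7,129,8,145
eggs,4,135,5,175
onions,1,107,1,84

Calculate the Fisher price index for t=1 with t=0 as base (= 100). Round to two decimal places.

Laspeyres component (base-period weights):
ΣP(t=1)Q(t=0) = 23×111 + 8×129 + 5×135 + 1×107 = 2553 + 1032 + 675 + 107 = 4367
ΣP(t=0)Q(t=0) = 17×111 + 7×129 + 4×135 + 1×107 = 1887 + 903 + 540 + 107 = 3437
L = 4367 / 3437 × 100 = 127.0585
Paasche component (current-period weights):
ΣP(t=1)Q(t=1) = 23×85 + 8×145 + 5×175 + 1×84 = 1955 + 1160 + 875 + 84 = 4074
ΣP(t=0)Q(t=1) = 17×85 + 7×145 + 4×175 + 1×84 = 1445 + 1015 + 700 + 84 = 3244
P = 4074 / 3244 × 100 = 125.5857
Fisher = √(L × P) = √(127.0585 × 125.5857) = 126.3199

126.32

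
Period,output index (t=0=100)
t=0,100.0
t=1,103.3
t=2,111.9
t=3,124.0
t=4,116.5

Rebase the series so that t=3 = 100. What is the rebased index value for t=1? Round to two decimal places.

Rebased(t=1) = 103.3 / 124.0 × 100 = 83.3065

83.31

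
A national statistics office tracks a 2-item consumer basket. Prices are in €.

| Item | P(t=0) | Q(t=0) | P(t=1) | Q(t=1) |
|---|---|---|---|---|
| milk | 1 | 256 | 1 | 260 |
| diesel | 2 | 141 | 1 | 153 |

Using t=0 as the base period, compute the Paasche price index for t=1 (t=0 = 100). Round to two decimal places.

72.97

Paasche price index uses current-period quantities as weights.
ΣP(t=1)·Q(t=1) = 1×260 + 1×153 = 260 + 153 = 413
ΣP(t=0)·Q(t=1) = 1×260 + 2×153 = 260 + 306 = 566
Index = 413 / 566 × 100 = 72.9682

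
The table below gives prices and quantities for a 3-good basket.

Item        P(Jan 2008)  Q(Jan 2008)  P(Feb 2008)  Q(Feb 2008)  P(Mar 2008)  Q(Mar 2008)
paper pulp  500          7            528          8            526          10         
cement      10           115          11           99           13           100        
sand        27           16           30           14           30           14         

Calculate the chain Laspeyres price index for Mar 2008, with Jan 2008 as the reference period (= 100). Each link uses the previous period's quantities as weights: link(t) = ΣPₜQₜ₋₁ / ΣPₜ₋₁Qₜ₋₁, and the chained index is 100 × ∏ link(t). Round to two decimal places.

Link Jan 2008→Feb 2008:
ΣP(Feb 2008)Q(Jan 2008) = 528×7 + 11×115 + 30×16 = 3696 + 1265 + 480 = 5441
ΣP(Jan 2008)Q(Jan 2008) = 500×7 + 10×115 + 27×16 = 3500 + 1150 + 432 = 5082
link = 5441/5082 = 1.070641
Link Feb 2008→Mar 2008:
ΣP(Mar 2008)Q(Feb 2008) = 526×8 + 13×99 + 30×14 = 4208 + 1287 + 420 = 5915
ΣP(Feb 2008)Q(Feb 2008) = 528×8 + 11×99 + 30×14 = 4224 + 1089 + 420 = 5733
link = 5915/5733 = 1.031746
Chained index = 100 × 1.070641 × 1.031746 = 110.4630

110.46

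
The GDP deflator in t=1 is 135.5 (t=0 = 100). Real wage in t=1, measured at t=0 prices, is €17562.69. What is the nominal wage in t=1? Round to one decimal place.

23797.4

Nominal = Real × (Index/100) = 17562.69 × (135.5/100)
        = 17562.69 × 1.355 = 23797.4449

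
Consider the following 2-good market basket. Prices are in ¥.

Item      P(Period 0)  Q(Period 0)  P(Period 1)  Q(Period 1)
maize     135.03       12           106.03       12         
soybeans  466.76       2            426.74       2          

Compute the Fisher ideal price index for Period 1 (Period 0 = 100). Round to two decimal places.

Laspeyres component (base-period weights):
ΣP(Period 1)Q(Period 0) = 106.03×12 + 426.74×2 = 1272.36 + 853.48 = 2125.84
ΣP(Period 0)Q(Period 0) = 135.03×12 + 466.76×2 = 1620.36 + 933.52 = 2553.88
L = 2125.84 / 2553.88 × 100 = 83.2396
Paasche component (current-period weights):
ΣP(Period 1)Q(Period 1) = 106.03×12 + 426.74×2 = 1272.36 + 853.48 = 2125.84
ΣP(Period 0)Q(Period 1) = 135.03×12 + 466.76×2 = 1620.36 + 933.52 = 2553.88
P = 2125.84 / 2553.88 × 100 = 83.2396
Fisher = √(L × P) = √(83.2396 × 83.2396) = 83.2396

83.24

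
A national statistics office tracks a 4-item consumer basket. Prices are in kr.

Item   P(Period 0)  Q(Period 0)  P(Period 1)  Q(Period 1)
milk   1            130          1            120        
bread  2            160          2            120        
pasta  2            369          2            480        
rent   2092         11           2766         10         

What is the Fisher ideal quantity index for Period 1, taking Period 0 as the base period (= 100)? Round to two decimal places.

91.78

Laspeyres component (base-period weights):
ΣP(Period 0)Q(Period 1) = 1×120 + 2×120 + 2×480 + 2092×10 = 120 + 240 + 960 + 20920 = 22240
ΣP(Period 0)Q(Period 0) = 1×130 + 2×160 + 2×369 + 2092×11 = 130 + 320 + 738 + 23012 = 24200
L = 22240 / 24200 × 100 = 91.9008
Paasche component (current-period weights):
ΣP(Period 1)Q(Period 1) = 1×120 + 2×120 + 2×480 + 2766×10 = 120 + 240 + 960 + 27660 = 28980
ΣP(Period 1)Q(Period 0) = 1×130 + 2×160 + 2×369 + 2766×11 = 130 + 320 + 738 + 30426 = 31614
P = 28980 / 31614 × 100 = 91.6682
Fisher = √(L × P) = √(91.9008 × 91.6682) = 91.7845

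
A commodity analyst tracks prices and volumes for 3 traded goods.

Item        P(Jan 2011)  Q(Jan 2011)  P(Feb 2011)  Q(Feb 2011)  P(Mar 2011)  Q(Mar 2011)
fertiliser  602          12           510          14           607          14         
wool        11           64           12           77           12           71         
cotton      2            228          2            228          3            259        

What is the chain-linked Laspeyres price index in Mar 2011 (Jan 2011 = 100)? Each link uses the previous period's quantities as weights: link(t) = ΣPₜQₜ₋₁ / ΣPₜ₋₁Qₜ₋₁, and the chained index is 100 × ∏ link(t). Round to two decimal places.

Link Jan 2011→Feb 2011:
ΣP(Feb 2011)Q(Jan 2011) = 510×12 + 12×64 + 2×228 = 6120 + 768 + 456 = 7344
ΣP(Jan 2011)Q(Jan 2011) = 602×12 + 11×64 + 2×228 = 7224 + 704 + 456 = 8384
link = 7344/8384 = 0.875954
Link Feb 2011→Mar 2011:
ΣP(Mar 2011)Q(Feb 2011) = 607×14 + 12×77 + 3×228 = 8498 + 924 + 684 = 10106
ΣP(Feb 2011)Q(Feb 2011) = 510×14 + 12×77 + 2×228 = 7140 + 924 + 456 = 8520
link = 10106/8520 = 1.186150
Chained index = 100 × 0.875954 × 1.186150 = 103.9013

103.90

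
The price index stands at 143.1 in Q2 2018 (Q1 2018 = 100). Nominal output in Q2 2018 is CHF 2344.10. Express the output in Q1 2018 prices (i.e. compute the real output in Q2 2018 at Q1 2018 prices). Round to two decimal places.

1638.09

Real = Nominal ÷ (Index/100) = 2344.10 ÷ (143.1/100)
     = 2344.10 ÷ 1.431 = 1638.0853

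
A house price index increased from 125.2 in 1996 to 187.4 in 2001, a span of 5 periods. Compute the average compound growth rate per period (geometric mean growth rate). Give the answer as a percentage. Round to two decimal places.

8.40%

Growth factor = (187.4/125.2)^(1/5) = (1.496805)^(1/5) = 1.084009
Growth rate = 1.084009 − 1 = 0.084009 = 8.4009%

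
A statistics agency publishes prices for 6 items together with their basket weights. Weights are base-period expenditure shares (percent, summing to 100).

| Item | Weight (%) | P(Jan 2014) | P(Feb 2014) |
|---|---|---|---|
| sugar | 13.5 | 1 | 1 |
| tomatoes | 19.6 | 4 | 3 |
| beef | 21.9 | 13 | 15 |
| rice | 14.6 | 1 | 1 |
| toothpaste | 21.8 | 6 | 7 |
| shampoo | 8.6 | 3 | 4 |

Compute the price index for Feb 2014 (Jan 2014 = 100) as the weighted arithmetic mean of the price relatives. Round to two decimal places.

sugar: 13.5 × (1/1) = 13.5 × 1.000000 = 13.5000
tomatoes: 19.6 × (3/4) = 19.6 × 0.750000 = 14.7000
beef: 21.9 × (15/13) = 21.9 × 1.153846 = 25.2692
rice: 14.6 × (1/1) = 14.6 × 1.000000 = 14.6000
toothpaste: 21.8 × (7/6) = 21.8 × 1.166667 = 25.4333
shampoo: 8.6 × (4/3) = 8.6 × 1.333333 = 11.4667
Index = Σ wᵢ·(p₁ᵢ/p₀ᵢ) = 13.5000 + 14.7000 + 25.2692 + 14.6000 + 25.4333 + 11.4667 = 104.9692

104.97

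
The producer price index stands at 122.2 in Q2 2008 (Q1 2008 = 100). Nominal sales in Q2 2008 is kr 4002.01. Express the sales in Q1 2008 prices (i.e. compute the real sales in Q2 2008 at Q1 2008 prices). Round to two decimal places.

3274.97

Real = Nominal ÷ (Index/100) = 4002.01 ÷ (122.2/100)
     = 4002.01 ÷ 1.222 = 3274.9673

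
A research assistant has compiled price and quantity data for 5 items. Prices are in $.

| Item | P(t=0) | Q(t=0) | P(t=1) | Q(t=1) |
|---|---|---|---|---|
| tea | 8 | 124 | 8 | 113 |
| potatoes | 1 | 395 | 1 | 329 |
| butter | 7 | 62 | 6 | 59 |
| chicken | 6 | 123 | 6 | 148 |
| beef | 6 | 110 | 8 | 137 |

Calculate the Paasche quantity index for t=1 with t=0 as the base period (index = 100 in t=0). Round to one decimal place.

Paasche quantity index uses current-period prices as weights.
ΣP(t=1)·Q(t=1) = 8×113 + 1×329 + 6×59 + 6×148 + 8×137 = 904 + 329 + 354 + 888 + 1096 = 3571
ΣP(t=1)·Q(t=0) = 8×124 + 1×395 + 6×62 + 6×123 + 8×110 = 992 + 395 + 372 + 738 + 880 = 3377
Index = 3571 / 3377 × 100 = 105.7447

105.7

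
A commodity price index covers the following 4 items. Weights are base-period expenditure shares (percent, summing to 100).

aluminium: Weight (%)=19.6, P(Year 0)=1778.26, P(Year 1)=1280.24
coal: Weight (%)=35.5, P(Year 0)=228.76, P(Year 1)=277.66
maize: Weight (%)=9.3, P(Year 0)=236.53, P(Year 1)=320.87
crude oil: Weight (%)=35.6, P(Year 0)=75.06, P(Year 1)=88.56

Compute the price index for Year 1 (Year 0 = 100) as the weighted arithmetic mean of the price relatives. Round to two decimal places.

111.82

aluminium: 19.6 × (1280.24/1778.26) = 19.6 × 0.719940 = 14.1108
coal: 35.5 × (277.66/228.76) = 35.5 × 1.213761 = 43.0885
maize: 9.3 × (320.87/236.53) = 9.3 × 1.356572 = 12.6161
crude oil: 35.6 × (88.56/75.06) = 35.6 × 1.179856 = 42.0029
Index = Σ wᵢ·(p₁ᵢ/p₀ᵢ) = 14.1108 + 43.0885 + 12.6161 + 42.0029 = 111.8183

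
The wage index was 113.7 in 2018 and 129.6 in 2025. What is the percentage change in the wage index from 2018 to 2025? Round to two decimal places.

13.98%

Change = (129.6 − 113.7) / 113.7 × 100
       = 15.9 / 113.7 × 100 = 13.9842%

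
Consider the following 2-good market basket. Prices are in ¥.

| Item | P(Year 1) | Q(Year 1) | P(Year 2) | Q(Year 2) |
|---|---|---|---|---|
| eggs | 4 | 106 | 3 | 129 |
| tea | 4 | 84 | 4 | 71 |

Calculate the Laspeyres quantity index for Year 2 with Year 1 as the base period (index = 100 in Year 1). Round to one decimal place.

Laspeyres quantity index uses base-period prices as weights.
ΣP(Year 1)·Q(Year 2) = 4×129 + 4×71 = 516 + 284 = 800
ΣP(Year 1)·Q(Year 1) = 4×106 + 4×84 = 424 + 336 = 760
Index = 800 / 760 × 100 = 105.2632

105.3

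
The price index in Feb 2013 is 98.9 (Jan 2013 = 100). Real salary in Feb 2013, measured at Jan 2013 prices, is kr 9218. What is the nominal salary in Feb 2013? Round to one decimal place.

Nominal = Real × (Index/100) = 9218 × (98.9/100)
        = 9218 × 0.989 = 9116.6020

9116.6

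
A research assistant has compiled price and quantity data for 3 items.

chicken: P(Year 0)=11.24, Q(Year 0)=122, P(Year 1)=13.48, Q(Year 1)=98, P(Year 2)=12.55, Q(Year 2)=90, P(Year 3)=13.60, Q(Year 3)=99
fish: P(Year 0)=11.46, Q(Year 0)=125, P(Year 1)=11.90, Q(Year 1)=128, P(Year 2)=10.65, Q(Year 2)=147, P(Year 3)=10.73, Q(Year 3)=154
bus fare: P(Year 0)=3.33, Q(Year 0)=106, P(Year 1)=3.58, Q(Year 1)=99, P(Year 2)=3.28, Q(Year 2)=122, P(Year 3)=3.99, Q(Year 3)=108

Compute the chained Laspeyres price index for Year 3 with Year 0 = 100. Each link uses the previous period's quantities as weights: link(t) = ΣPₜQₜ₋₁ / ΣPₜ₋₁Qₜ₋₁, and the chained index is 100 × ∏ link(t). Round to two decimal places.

Link Year 0→Year 1:
ΣP(Year 1)Q(Year 0) = 13.48×122 + 11.90×125 + 3.58×106 = 1644.56 + 1487.5 + 379.48 = 3511.54
ΣP(Year 0)Q(Year 0) = 11.24×122 + 11.46×125 + 3.33×106 = 1371.28 + 1432.5 + 352.98 = 3156.76
link = 3511.54/3156.76 = 1.112387
Link Year 1→Year 2:
ΣP(Year 2)Q(Year 1) = 12.55×98 + 10.65×128 + 3.28×99 = 1229.9 + 1363.2 + 324.72 = 2917.82
ΣP(Year 1)Q(Year 1) = 13.48×98 + 11.90×128 + 3.58×99 = 1321.04 + 1523.2 + 354.42 = 3198.66
link = 2917.82/3198.66 = 0.912201
Link Year 2→Year 3:
ΣP(Year 3)Q(Year 2) = 13.60×90 + 10.73×147 + 3.99×122 = 1224 + 1577.31 + 486.78 = 3288.09
ΣP(Year 2)Q(Year 2) = 12.55×90 + 10.65×147 + 3.28×122 = 1129.5 + 1565.55 + 400.16 = 3095.21
link = 3288.09/3095.21 = 1.062316
Chained index = 100 × 1.112387 × 0.912201 × 1.062316 = 107.7954

107.80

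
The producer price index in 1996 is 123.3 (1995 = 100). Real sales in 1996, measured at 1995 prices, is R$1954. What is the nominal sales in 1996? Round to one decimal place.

2409.3

Nominal = Real × (Index/100) = 1954 × (123.3/100)
        = 1954 × 1.233 = 2409.2820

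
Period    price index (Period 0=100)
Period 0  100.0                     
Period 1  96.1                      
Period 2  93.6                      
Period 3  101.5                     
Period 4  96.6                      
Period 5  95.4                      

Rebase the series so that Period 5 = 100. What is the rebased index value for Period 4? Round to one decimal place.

Rebased(Period 4) = 96.6 / 95.4 × 100 = 101.2579

101.3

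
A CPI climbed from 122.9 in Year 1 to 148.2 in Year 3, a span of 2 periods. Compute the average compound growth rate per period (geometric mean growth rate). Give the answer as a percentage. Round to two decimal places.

Growth factor = (148.2/122.9)^(1/2) = (1.205858)^(1/2) = 1.098116
Growth rate = 1.098116 − 1 = 0.098116 = 9.8116%

9.81%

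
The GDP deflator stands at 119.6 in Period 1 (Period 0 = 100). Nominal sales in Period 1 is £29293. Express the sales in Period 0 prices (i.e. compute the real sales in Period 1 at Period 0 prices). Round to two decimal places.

24492.47

Real = Nominal ÷ (Index/100) = 29293 ÷ (119.6/100)
     = 29293 ÷ 1.196 = 24492.4749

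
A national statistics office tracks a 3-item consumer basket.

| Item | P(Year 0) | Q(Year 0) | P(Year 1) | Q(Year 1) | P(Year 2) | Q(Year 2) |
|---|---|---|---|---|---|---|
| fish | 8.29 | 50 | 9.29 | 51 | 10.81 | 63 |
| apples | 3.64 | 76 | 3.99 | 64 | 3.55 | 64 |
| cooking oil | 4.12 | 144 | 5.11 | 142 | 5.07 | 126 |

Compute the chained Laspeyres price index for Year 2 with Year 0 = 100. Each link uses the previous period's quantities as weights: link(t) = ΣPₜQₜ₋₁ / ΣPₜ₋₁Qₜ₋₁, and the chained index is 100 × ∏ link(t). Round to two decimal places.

120.58

Link Year 0→Year 1:
ΣP(Year 1)Q(Year 0) = 9.29×50 + 3.99×76 + 5.11×144 = 464.5 + 303.24 + 735.84 = 1503.58
ΣP(Year 0)Q(Year 0) = 8.29×50 + 3.64×76 + 4.12×144 = 414.5 + 276.64 + 593.28 = 1284.42
link = 1503.58/1284.42 = 1.170630
Link Year 1→Year 2:
ΣP(Year 2)Q(Year 1) = 10.81×51 + 3.55×64 + 5.07×142 = 551.31 + 227.2 + 719.94 = 1498.45
ΣP(Year 1)Q(Year 1) = 9.29×51 + 3.99×64 + 5.11×142 = 473.79 + 255.36 + 725.62 = 1454.77
link = 1498.45/1454.77 = 1.030025
Chained index = 100 × 1.170630 × 1.030025 = 120.5778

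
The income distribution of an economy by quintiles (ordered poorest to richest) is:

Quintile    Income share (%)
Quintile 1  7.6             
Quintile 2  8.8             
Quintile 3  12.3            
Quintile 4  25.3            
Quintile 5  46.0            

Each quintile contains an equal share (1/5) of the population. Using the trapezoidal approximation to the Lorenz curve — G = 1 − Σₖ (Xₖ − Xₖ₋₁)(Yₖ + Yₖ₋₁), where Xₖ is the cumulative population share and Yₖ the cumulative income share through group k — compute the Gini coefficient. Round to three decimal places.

0.373

Cumulative income shares Yₖ: 0.0760, 0.1640, 0.2870, 0.5400, 1.0000
Σ (Xₖ−Xₖ₋₁)(Yₖ+Yₖ₋₁) = (1/5)(0.0760+0.0000) + (1/5)(0.1640+0.0760) + (1/5)(0.2870+0.1640) + (1/5)(0.5400+0.2870) + (1/5)(1.0000+0.5400)
  = 0.0152 + 0.0480 + 0.0902 + 0.1654 + 0.3080 = 0.6268
G = 1 − 0.6268 = 0.3732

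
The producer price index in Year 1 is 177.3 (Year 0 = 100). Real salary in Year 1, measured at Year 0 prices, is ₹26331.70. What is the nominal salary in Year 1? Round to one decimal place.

46686.1

Nominal = Real × (Index/100) = 26331.70 × (177.3/100)
        = 26331.70 × 1.773 = 46686.1041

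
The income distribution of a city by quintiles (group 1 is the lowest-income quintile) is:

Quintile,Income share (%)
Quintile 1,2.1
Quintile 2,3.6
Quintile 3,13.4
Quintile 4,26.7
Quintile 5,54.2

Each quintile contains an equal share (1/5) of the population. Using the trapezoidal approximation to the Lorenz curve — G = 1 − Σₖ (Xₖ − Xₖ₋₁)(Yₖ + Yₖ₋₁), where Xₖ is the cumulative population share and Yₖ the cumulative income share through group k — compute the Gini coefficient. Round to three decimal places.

Cumulative income shares Yₖ: 0.0210, 0.0570, 0.1910, 0.4580, 1.0000
Σ (Xₖ−Xₖ₋₁)(Yₖ+Yₖ₋₁) = (1/5)(0.0210+0.0000) + (1/5)(0.0570+0.0210) + (1/5)(0.1910+0.0570) + (1/5)(0.4580+0.1910) + (1/5)(1.0000+0.4580)
  = 0.0042 + 0.0156 + 0.0496 + 0.1298 + 0.2916 = 0.4908
G = 1 − 0.4908 = 0.5092

0.509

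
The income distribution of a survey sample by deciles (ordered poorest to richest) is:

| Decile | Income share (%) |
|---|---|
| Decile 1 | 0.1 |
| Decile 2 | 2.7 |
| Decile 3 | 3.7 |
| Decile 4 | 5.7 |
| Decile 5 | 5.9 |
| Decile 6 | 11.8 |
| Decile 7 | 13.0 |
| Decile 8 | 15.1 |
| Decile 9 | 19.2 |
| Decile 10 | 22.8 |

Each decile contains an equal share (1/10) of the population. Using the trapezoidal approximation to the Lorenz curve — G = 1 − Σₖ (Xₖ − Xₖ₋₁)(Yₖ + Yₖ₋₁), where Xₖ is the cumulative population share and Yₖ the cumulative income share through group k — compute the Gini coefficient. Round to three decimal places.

Cumulative income shares Yₖ: 0.0010, 0.0280, 0.0650, 0.1220, 0.1810, 0.2990, 0.4290, 0.5800, 0.7720, 1.0000
Σ (Xₖ−Xₖ₋₁)(Yₖ+Yₖ₋₁) = (1/10)(0.0010+0.0000) + (1/10)(0.0280+0.0010) + (1/10)(0.0650+0.0280) + (1/10)(0.1220+0.0650) + (1/10)(0.1810+0.1220) + (1/10)(0.2990+0.1810) + (1/10)(0.4290+0.2990) + (1/10)(0.5800+0.4290) + (1/10)(0.7720+0.5800) + (1/10)(1.0000+0.7720)
  = 0.0001 + 0.0029 + 0.0093 + 0.0187 + 0.0303 + 0.0480 + 0.0728 + 0.1009 + 0.1352 + 0.1772 = 0.5954
G = 1 − 0.5954 = 0.4046

0.405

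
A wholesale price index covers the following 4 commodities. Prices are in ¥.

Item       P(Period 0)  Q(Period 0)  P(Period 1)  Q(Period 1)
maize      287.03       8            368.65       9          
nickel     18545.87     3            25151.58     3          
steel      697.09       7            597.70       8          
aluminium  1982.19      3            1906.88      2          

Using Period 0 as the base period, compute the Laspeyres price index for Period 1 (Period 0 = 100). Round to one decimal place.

Laspeyres price index uses base-period quantities as weights.
ΣP(Period 1)·Q(Period 0) = 368.65×8 + 25151.58×3 + 597.70×7 + 1906.88×3 = 2949.2 + 75454.74 + 4183.9 + 5720.64 = 88308.48
ΣP(Period 0)·Q(Period 0) = 287.03×8 + 18545.87×3 + 697.09×7 + 1982.19×3 = 2296.24 + 55637.61 + 4879.63 + 5946.57 = 68760.05
Index = 88308.48 / 68760.05 × 100 = 128.4299

128.4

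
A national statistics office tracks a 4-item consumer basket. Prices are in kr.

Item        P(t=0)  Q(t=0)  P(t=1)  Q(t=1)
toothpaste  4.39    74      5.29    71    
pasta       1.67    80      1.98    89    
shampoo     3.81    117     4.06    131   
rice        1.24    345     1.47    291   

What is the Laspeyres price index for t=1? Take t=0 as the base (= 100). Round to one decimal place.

115.0

Laspeyres price index uses base-period quantities as weights.
ΣP(t=1)·Q(t=0) = 5.29×74 + 1.98×80 + 4.06×117 + 1.47×345 = 391.46 + 158.4 + 475.02 + 507.15 = 1532.03
ΣP(t=0)·Q(t=0) = 4.39×74 + 1.67×80 + 3.81×117 + 1.24×345 = 324.86 + 133.6 + 445.77 + 427.8 = 1332.03
Index = 1532.03 / 1332.03 × 100 = 115.0147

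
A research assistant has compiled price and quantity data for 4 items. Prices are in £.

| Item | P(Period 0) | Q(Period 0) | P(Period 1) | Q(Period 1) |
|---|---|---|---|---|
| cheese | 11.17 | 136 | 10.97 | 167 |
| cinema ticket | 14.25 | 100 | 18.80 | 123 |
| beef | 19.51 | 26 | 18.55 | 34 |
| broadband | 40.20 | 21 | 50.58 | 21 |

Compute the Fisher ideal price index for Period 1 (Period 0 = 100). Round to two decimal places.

114.17

Laspeyres component (base-period weights):
ΣP(Period 1)Q(Period 0) = 10.97×136 + 18.80×100 + 18.55×26 + 50.58×21 = 1491.92 + 1880 + 482.3 + 1062.18 = 4916.4
ΣP(Period 0)Q(Period 0) = 11.17×136 + 14.25×100 + 19.51×26 + 40.20×21 = 1519.12 + 1425 + 507.26 + 844.2 = 4295.58
L = 4916.4 / 4295.58 × 100 = 114.4525
Paasche component (current-period weights):
ΣP(Period 1)Q(Period 1) = 10.97×167 + 18.80×123 + 18.55×34 + 50.58×21 = 1831.99 + 2312.4 + 630.7 + 1062.18 = 5837.27
ΣP(Period 0)Q(Period 1) = 11.17×167 + 14.25×123 + 19.51×34 + 40.20×21 = 1865.39 + 1752.75 + 663.34 + 844.2 = 5125.68
P = 5837.27 / 5125.68 × 100 = 113.8828
Fisher = √(L × P) = √(114.4525 × 113.8828) = 114.1673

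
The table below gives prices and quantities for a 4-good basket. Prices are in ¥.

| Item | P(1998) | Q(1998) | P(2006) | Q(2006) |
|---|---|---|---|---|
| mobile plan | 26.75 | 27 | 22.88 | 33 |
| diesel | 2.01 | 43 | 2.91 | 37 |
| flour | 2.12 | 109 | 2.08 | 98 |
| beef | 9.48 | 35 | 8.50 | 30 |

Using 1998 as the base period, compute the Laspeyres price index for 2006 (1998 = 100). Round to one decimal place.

92.4

Laspeyres price index uses base-period quantities as weights.
ΣP(2006)·Q(1998) = 22.88×27 + 2.91×43 + 2.08×109 + 8.50×35 = 617.76 + 125.13 + 226.72 + 297.5 = 1267.11
ΣP(1998)·Q(1998) = 26.75×27 + 2.01×43 + 2.12×109 + 9.48×35 = 722.25 + 86.43 + 231.08 + 331.8 = 1371.56
Index = 1267.11 / 1371.56 × 100 = 92.3846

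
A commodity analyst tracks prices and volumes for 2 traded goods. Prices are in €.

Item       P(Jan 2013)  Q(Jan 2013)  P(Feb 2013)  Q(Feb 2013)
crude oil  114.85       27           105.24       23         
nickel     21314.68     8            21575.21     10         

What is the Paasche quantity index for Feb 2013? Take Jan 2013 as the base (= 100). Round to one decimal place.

124.4

Paasche quantity index uses current-period prices as weights.
ΣP(Feb 2013)·Q(Feb 2013) = 105.24×23 + 21575.21×10 = 2420.52 + 215752.1 = 218172.62
ΣP(Feb 2013)·Q(Jan 2013) = 105.24×27 + 21575.21×8 = 2841.48 + 172601.68 = 175443.16
Index = 218172.62 / 175443.16 × 100 = 124.3552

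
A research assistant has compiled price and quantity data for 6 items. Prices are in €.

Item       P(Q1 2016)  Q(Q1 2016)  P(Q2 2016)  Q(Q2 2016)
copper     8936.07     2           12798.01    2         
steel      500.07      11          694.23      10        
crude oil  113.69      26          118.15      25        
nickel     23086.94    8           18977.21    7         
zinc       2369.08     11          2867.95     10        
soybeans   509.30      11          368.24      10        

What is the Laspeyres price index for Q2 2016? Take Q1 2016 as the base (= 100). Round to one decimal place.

Laspeyres price index uses base-period quantities as weights.
ΣP(Q2 2016)·Q(Q1 2016) = 12798.01×2 + 694.23×11 + 118.15×26 + 18977.21×8 + 2867.95×11 + 368.24×11 = 25596.02 + 7636.53 + 3071.9 + 151817.68 + 31547.45 + 4050.64 = 223720.22
ΣP(Q1 2016)·Q(Q1 2016) = 8936.07×2 + 500.07×11 + 113.69×26 + 23086.94×8 + 2369.08×11 + 509.30×11 = 17872.14 + 5500.77 + 2955.94 + 184695.52 + 26059.88 + 5602.3 = 242686.55
Index = 223720.22 / 242686.55 × 100 = 92.1848

92.2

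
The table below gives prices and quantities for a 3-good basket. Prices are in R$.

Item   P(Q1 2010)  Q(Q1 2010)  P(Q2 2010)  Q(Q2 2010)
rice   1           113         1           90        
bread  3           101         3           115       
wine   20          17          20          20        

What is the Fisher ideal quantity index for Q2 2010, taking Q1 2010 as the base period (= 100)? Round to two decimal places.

Laspeyres component (base-period weights):
ΣP(Q1 2010)Q(Q2 2010) = 1×90 + 3×115 + 20×20 = 90 + 345 + 400 = 835
ΣP(Q1 2010)Q(Q1 2010) = 1×113 + 3×101 + 20×17 = 113 + 303 + 340 = 756
L = 835 / 756 × 100 = 110.4497
Paasche component (current-period weights):
ΣP(Q2 2010)Q(Q2 2010) = 1×90 + 3×115 + 20×20 = 90 + 345 + 400 = 835
ΣP(Q2 2010)Q(Q1 2010) = 1×113 + 3×101 + 20×17 = 113 + 303 + 340 = 756
P = 835 / 756 × 100 = 110.4497
Fisher = √(L × P) = √(110.4497 × 110.4497) = 110.4497

110.45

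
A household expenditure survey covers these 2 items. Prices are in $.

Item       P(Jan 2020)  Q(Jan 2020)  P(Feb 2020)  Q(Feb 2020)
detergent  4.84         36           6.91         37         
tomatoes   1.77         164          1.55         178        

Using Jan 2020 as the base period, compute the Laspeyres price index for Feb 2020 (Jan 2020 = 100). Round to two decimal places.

Laspeyres price index uses base-period quantities as weights.
ΣP(Feb 2020)·Q(Jan 2020) = 6.91×36 + 1.55×164 = 248.76 + 254.2 = 502.96
ΣP(Jan 2020)·Q(Jan 2020) = 4.84×36 + 1.77×164 = 174.24 + 290.28 = 464.52
Index = 502.96 / 464.52 × 100 = 108.2752

108.28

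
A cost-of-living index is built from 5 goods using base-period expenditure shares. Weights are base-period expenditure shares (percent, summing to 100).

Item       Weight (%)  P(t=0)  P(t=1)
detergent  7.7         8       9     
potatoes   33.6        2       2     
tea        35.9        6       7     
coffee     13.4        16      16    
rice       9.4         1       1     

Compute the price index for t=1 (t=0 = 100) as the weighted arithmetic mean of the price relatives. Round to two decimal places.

detergent: 7.7 × (9/8) = 7.7 × 1.125000 = 8.6625
potatoes: 33.6 × (2/2) = 33.6 × 1.000000 = 33.6000
tea: 35.9 × (7/6) = 35.9 × 1.166667 = 41.8833
coffee: 13.4 × (16/16) = 13.4 × 1.000000 = 13.4000
rice: 9.4 × (1/1) = 9.4 × 1.000000 = 9.4000
Index = Σ wᵢ·(p₁ᵢ/p₀ᵢ) = 8.6625 + 33.6000 + 41.8833 + 13.4000 + 9.4000 = 106.9458

106.95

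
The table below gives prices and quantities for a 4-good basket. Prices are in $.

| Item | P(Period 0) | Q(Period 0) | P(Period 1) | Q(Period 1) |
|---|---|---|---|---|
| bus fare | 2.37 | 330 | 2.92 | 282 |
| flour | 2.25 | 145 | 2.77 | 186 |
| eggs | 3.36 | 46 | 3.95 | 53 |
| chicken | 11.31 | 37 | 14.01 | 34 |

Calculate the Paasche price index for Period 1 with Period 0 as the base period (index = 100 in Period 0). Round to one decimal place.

Paasche price index uses current-period quantities as weights.
ΣP(Period 1)·Q(Period 1) = 2.92×282 + 2.77×186 + 3.95×53 + 14.01×34 = 823.44 + 515.22 + 209.35 + 476.34 = 2024.35
ΣP(Period 0)·Q(Period 1) = 2.37×282 + 2.25×186 + 3.36×53 + 11.31×34 = 668.34 + 418.5 + 178.08 + 384.54 = 1649.46
Index = 2024.35 / 1649.46 × 100 = 122.7280

122.7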